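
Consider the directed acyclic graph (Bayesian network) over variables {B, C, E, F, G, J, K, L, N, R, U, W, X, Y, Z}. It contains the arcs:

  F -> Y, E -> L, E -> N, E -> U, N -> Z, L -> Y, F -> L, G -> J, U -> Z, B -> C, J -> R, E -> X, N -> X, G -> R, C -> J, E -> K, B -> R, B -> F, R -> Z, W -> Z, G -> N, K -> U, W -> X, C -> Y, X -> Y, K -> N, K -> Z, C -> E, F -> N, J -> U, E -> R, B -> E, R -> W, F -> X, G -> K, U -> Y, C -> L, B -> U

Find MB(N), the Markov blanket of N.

By definition, MB(N) is built from N's parents, N's children, and the co-parents of N.
N's parents: E, F, G, K.
Children of N: X, Z.
Co-parents of N (other parents of its children):
  X also has parents E, F, W.
  parents(Z) \ {N} = {K, R, U, W}.
Union: {E, F, G, K} ∪ {X, Z} ∪ {E, F, K, R, U, W} = {E, F, G, K, R, U, W, X, Z}.

{E, F, G, K, R, U, W, X, Z}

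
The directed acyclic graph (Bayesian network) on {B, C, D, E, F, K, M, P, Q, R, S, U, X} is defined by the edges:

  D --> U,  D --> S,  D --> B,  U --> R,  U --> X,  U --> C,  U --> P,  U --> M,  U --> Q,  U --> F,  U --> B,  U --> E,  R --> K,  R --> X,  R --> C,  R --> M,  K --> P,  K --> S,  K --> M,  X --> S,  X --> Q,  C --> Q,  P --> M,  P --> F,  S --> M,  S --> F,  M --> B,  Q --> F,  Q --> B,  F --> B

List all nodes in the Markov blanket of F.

Parents of F: P, Q, S, U.
F's children: B.
For each child, the remaining parents (spouses of F):
  B: D, M, Q, U
Union: {P, Q, S, U} ∪ {B} ∪ {D, M, Q, U} = {B, D, M, P, Q, S, U}.

{B, D, M, P, Q, S, U}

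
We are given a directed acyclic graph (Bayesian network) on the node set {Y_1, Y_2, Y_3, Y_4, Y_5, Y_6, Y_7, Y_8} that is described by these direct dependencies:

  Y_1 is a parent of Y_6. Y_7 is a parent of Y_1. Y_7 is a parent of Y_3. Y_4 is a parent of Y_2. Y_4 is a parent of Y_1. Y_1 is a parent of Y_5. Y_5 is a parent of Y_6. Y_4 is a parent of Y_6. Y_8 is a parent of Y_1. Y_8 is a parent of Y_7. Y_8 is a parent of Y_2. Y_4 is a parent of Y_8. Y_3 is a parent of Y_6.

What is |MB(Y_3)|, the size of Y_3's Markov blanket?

Recall MB(v) = parents ∪ children ∪ spouses, where spouses are the other parents of v's children.
Pa(Y_3) = {Y_7}.
Y_3 has child Y_6.
Co-parents of Y_3 (other parents of its children):
  parents(Y_6) \ {Y_3} = {Y_1, Y_4, Y_5}.
MB(Y_3) = {Y_1, Y_4, Y_5, Y_6, Y_7}, which has 5 nodes.

5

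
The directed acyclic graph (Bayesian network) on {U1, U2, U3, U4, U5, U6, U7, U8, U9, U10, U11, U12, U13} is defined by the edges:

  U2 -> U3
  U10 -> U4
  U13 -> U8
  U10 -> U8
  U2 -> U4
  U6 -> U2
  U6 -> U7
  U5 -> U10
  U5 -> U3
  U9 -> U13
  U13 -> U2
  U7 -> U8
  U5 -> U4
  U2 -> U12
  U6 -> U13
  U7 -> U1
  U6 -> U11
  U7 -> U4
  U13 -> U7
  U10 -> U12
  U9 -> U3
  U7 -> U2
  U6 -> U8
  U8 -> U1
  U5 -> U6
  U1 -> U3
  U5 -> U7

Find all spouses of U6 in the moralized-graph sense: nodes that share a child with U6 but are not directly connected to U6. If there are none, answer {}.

{U9, U10}

Children of U6: U2, U7, U8, U11, U13.
  U13 also has parent U9.
  U7 also has parents U5, U13.
  U11 has no other parent.
  U2's other parents are U7, U13.
  U8 also has parents U7, U10, U13.
Excluding nodes already adjacent to U6 (U2, U5, U7, U8, U11, U13), the co-parent-only contribution is {U9, U10}.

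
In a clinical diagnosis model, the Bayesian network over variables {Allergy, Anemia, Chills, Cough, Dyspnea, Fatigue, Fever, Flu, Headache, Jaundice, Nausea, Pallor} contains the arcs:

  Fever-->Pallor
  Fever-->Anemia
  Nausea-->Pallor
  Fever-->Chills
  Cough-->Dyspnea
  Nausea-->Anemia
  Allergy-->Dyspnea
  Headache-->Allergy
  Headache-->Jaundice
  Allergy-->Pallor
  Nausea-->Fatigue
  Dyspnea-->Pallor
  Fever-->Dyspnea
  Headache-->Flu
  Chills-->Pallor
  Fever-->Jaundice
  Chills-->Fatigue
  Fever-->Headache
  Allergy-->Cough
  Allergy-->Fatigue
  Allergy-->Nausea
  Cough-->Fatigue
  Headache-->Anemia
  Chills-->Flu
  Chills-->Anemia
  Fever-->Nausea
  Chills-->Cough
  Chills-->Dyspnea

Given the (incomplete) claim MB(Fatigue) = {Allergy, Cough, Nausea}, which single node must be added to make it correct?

Fatigue's children: none.
Fatigue has parents Allergy, Chills, Cough, Nausea.
Fatigue has no children, so there are no co-parents.
MB(Fatigue) = {Allergy, Chills, Cough, Nausea}.
Comparing with the claimed set, Chills is missing.

Chills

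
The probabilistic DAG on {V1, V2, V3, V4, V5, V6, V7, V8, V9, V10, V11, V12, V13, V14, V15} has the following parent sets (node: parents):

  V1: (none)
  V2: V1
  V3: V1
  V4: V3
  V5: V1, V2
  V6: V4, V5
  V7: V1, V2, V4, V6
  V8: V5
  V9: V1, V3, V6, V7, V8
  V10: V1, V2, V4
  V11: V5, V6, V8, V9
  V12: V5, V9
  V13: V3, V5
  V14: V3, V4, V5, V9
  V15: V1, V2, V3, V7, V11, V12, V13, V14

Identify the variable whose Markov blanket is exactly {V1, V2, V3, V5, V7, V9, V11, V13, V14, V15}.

The target node must have every member of {V1, V2, V3, V5, V7, V9, V11, V13, V14, V15} as a parent, child, or co-parent, and no others.
Parents of V12: V5, V9; children: V15; co-parents: V1, V2, V3, V7, V11, V13, V14.
These exactly cover the given set, so the node is V12.

V12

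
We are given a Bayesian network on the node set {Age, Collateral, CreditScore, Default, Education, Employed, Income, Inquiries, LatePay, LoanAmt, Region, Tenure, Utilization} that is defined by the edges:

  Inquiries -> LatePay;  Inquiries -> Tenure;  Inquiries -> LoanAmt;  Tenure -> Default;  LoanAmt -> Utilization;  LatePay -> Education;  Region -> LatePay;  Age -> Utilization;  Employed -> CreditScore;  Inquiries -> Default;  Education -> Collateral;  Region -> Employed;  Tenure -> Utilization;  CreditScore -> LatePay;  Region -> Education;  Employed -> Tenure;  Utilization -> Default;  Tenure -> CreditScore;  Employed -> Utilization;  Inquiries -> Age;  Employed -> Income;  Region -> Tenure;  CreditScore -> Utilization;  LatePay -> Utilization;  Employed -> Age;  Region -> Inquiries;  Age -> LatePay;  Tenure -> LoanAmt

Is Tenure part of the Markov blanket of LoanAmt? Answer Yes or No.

Yes

Tenure is a parent of LoanAmt.
So Tenure ∈ MB(LoanAmt).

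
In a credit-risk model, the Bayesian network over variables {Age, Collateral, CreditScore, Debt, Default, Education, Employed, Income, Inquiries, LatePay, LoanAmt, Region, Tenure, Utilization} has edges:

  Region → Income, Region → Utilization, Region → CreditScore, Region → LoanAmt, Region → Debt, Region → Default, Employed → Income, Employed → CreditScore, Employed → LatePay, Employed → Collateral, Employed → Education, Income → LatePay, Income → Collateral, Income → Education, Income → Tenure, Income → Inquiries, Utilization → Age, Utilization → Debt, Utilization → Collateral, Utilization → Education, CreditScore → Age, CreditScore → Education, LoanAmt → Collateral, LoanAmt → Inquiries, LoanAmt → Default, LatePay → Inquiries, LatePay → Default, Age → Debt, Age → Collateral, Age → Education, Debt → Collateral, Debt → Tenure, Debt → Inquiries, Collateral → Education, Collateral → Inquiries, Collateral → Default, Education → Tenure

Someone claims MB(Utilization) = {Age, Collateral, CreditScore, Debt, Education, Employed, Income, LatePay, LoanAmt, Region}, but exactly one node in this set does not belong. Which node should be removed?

Parents of Utilization: Region.
Ch(Utilization) = {Age, Collateral, Debt, Education}.
For each child, the remaining parents (spouses of Utilization):
  Age: CreditScore
  Debt: Age, Region
  Collateral: Age, Debt, Employed, Income, LoanAmt
  Education: Age, Collateral, CreditScore, Employed, Income
MB(Utilization) = {Age, Collateral, CreditScore, Debt, Education, Employed, Income, LoanAmt, Region}.
LatePay is neither a parent, child, nor co-parent of Utilization, so it does not belong.

LatePay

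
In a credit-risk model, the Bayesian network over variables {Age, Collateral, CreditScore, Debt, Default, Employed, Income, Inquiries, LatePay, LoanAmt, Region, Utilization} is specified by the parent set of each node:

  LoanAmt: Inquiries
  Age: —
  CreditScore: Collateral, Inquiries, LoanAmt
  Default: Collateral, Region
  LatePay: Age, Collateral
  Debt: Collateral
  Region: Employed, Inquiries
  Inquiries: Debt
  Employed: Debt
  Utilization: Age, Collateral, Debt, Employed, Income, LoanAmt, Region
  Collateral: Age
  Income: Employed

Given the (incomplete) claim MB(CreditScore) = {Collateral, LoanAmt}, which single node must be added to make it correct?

Pa(CreditScore) = {Collateral, Inquiries, LoanAmt}.
CreditScore's children: none.
CreditScore has no children, so there are no co-parents.
MB(CreditScore) = {Collateral, Inquiries, LoanAmt}.
Comparing with the claimed set, Inquiries is missing.

Inquiries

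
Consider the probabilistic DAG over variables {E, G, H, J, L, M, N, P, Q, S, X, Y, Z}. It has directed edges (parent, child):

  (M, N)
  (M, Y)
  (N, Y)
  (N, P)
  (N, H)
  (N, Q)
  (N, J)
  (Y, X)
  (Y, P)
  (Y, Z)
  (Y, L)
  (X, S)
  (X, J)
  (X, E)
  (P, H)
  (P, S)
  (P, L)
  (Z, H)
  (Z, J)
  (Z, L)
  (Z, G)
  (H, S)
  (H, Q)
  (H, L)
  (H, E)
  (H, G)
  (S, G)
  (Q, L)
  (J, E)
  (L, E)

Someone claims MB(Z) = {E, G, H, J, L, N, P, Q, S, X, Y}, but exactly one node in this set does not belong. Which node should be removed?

E

Parents of Z: Y.
Z's children: G, H, J, L.
Co-parents of Z (other parents of its children):
  H also has parents N, P.
  J's other parents are N, X.
  parents(L) \ {Z} = {H, P, Q, Y}.
  parents(G) \ {Z} = {H, S}.
MB(Z) = {G, H, J, L, N, P, Q, S, X, Y}.
E is neither a parent, child, nor co-parent of Z, so it does not belong.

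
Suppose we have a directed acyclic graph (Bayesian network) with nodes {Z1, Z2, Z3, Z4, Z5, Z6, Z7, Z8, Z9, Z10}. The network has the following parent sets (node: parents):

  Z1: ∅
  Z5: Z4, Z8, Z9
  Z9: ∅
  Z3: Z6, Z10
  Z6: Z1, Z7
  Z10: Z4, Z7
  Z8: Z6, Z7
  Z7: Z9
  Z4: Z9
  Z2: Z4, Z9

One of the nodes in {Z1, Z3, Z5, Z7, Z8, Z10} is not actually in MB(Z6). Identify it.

Z5

By definition, MB(Z6) is built from Z6's parents, Z6's children, and the co-parents of Z6.
Pa(Z6) = {Z1, Z7}.
Ch(Z6) = {Z3, Z8}.
Co-parents of Z6 (other parents of its children):
  Z3's other parent is Z10.
  Z8's other parent is Z7.
MB(Z6) = {Z1, Z3, Z7, Z8, Z10}.
Z5 is neither a parent, child, nor co-parent of Z6, so it does not belong.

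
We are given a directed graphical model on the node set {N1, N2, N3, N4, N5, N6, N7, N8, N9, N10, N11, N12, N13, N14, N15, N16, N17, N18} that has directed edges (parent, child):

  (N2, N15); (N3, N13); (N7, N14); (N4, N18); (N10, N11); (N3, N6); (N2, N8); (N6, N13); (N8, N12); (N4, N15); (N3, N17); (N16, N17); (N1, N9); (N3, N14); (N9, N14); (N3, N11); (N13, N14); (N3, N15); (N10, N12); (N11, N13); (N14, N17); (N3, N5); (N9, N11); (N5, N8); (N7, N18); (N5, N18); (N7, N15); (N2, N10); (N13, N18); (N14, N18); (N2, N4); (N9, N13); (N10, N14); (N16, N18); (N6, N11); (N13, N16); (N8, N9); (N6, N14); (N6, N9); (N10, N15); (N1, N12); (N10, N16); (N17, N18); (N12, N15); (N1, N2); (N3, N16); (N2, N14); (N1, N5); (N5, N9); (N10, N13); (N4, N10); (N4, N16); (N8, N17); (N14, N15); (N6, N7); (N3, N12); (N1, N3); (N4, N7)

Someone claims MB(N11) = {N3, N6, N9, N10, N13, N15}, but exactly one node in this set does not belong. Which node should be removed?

N11's parents: N3, N6, N9, N10.
N11's children: N13.
For each child, the remaining parents (spouses of N11):
  N13: N3, N6, N9, N10
MB(N11) = {N3, N6, N9, N10, N13}.
N15 is neither a parent, child, nor co-parent of N11, so it does not belong.

N15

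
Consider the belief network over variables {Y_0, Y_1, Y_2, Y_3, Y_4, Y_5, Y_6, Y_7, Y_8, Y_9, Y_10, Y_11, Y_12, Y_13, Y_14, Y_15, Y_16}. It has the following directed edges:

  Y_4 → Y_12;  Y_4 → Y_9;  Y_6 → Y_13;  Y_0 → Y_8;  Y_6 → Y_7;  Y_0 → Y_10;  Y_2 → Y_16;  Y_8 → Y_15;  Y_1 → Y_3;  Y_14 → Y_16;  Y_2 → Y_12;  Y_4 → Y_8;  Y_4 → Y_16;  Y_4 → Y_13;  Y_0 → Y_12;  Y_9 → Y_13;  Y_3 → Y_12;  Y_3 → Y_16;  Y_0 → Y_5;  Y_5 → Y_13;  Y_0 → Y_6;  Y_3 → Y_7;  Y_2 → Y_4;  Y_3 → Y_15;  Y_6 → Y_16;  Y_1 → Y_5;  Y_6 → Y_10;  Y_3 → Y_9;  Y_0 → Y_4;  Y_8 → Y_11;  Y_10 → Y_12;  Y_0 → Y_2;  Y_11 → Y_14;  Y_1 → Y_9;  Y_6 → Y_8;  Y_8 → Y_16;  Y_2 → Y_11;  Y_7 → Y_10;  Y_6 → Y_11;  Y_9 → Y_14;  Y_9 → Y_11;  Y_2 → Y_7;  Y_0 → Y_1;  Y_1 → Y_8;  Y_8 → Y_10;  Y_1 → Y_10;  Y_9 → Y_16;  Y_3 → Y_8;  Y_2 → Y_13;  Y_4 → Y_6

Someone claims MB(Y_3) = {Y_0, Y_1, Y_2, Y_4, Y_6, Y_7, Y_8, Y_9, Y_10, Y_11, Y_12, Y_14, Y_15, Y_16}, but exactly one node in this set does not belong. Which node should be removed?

Y_3 has parent Y_1.
Y_3's children: Y_7, Y_8, Y_9, Y_12, Y_15, Y_16.
Parents of each child, excluding Y_3:
  parents(Y_7) \ {Y_3} = {Y_2, Y_6}.
  Y_8's other parents are Y_0, Y_1, Y_4, Y_6.
  Y_9 also has parents Y_1, Y_4.
  Y_12's other parents are Y_0, Y_2, Y_4, Y_10.
  Y_15's other parent is Y_8.
  parents(Y_16) \ {Y_3} = {Y_2, Y_4, Y_6, Y_8, Y_9, Y_14}.
MB(Y_3) = {Y_0, Y_1, Y_2, Y_4, Y_6, Y_7, Y_8, Y_9, Y_10, Y_12, Y_14, Y_15, Y_16}.
Y_11 is neither a parent, child, nor co-parent of Y_3, so it does not belong.

Y_11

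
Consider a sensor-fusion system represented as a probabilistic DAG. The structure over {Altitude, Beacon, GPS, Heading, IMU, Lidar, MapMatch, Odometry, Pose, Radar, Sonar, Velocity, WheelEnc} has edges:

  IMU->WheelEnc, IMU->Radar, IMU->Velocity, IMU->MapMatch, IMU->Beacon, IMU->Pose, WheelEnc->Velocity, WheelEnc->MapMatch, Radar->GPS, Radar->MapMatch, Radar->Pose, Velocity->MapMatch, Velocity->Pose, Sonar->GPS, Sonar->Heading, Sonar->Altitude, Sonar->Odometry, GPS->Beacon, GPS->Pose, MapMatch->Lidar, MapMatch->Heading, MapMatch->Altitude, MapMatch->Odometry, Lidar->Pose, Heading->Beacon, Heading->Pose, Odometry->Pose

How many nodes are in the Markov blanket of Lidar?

The Markov blanket of a node is its parents, its children, and the other parents of its children.
Parents of Lidar: MapMatch.
Children of Lidar: Pose.
Co-parents of Lidar (other parents of its children):
  Pose: GPS, Heading, IMU, Odometry, Radar, Velocity
MB(Lidar) = {GPS, Heading, IMU, MapMatch, Odometry, Pose, Radar, Velocity}, which has 8 nodes.

8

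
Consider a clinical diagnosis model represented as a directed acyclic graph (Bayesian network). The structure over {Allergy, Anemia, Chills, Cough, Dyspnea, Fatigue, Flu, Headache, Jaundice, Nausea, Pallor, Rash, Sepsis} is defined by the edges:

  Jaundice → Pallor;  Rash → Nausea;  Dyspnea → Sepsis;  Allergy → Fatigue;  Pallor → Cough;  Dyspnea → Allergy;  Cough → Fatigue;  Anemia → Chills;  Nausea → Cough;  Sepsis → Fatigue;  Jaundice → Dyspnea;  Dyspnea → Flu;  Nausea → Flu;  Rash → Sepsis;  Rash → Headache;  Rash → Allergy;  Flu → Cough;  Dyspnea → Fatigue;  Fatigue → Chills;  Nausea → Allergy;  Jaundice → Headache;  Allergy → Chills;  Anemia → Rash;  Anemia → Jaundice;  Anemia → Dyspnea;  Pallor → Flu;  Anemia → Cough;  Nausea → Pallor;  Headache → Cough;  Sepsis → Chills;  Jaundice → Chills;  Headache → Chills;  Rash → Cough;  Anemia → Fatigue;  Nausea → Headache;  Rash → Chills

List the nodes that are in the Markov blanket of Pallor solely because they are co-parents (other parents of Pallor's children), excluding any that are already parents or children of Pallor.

{Anemia, Dyspnea, Headache, Rash}

Children of Pallor: Cough, Flu.
  Flu's other parents are Dyspnea, Nausea.
  Cough's other parents are Anemia, Flu, Headache, Nausea, Rash.
Excluding nodes already adjacent to Pallor (Cough, Flu, Jaundice, Nausea), the co-parent-only contribution is {Anemia, Dyspnea, Headache, Rash}.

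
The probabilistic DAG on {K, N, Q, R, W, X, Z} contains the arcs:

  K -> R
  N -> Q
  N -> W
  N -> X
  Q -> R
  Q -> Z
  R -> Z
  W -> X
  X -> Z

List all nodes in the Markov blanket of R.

{K, Q, X, Z}

A node's Markov blanket = Pa ∪ Ch ∪ (parents of Ch other than the node itself).
Pa(R) = {K, Q}.
R's children: Z.
Co-parents of R (other parents of its children):
  Z: Q, X
So the Markov blanket of R is {K, Q, X, Z}.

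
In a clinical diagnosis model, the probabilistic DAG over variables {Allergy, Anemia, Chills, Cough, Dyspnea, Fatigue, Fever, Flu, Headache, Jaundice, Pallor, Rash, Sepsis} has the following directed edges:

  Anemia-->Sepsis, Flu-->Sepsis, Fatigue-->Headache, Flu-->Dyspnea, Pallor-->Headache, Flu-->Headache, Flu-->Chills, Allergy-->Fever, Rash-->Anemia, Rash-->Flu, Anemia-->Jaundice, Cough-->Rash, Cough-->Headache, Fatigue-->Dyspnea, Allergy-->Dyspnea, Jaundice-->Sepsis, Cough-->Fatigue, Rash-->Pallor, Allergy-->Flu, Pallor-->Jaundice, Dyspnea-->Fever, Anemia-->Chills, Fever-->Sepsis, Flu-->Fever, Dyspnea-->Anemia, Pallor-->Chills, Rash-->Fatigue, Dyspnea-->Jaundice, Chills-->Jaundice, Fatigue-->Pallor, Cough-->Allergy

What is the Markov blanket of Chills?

{Anemia, Dyspnea, Flu, Jaundice, Pallor}

By definition, MB(Chills) is built from Chills's parents, Chills's children, and the co-parents of Chills.
Chills's children: Jaundice.
Pa(Chills) = {Anemia, Flu, Pallor}.
Other parents of Chills's children:
  Jaundice's other parents are Anemia, Dyspnea, Pallor.
So the Markov blanket of Chills is {Anemia, Dyspnea, Flu, Jaundice, Pallor}.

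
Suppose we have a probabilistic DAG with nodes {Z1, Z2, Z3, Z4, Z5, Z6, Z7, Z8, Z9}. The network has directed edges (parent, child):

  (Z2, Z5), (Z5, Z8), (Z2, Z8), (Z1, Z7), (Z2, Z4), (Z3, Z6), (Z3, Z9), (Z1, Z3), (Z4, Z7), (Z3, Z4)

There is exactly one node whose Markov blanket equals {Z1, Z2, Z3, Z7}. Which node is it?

The target node must have every member of {Z1, Z2, Z3, Z7} as a parent, child, or co-parent, and no others.
Parents of Z4: Z2, Z3; children: Z7; co-parents: Z1.
These exactly cover the given set, so the node is Z4.

Z4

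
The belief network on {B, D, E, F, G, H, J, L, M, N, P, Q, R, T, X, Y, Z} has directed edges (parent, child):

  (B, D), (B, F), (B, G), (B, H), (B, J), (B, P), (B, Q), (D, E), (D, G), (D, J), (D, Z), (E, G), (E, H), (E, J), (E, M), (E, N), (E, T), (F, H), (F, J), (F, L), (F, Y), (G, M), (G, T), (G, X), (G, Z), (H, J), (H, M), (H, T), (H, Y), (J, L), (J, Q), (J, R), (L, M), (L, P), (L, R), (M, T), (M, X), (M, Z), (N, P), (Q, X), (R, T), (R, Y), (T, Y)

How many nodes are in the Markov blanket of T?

A node's Markov blanket = Pa ∪ Ch ∪ (parents of Ch other than the node itself).
T's children: Y.
T's parents: E, G, H, M, R.
Parents of each child, excluding T:
  parents(Y) \ {T} = {F, H, R}.
MB(T) = {E, F, G, H, M, R, Y}, which has 7 nodes.

7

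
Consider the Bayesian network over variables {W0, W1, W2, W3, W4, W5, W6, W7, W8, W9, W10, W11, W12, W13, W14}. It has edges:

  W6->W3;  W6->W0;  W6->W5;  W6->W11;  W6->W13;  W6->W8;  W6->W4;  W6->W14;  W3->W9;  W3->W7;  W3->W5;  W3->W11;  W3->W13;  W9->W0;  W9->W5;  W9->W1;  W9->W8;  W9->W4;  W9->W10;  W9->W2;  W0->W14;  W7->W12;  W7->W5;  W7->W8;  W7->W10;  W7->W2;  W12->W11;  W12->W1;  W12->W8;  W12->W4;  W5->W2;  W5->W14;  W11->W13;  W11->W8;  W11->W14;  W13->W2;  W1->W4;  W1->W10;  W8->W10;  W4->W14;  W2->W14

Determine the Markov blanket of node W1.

{W4, W6, W7, W8, W9, W10, W12}

The Markov blanket of a node is its parents, its children, and the other parents of its children.
W1's children: W4, W10.
Parents of W1: W9, W12.
Co-parents of W1 (other parents of its children):
  W4 also has parents W6, W9, W12.
  W10 also has parents W7, W8, W9.
So the Markov blanket of W1 is {W4, W6, W7, W8, W9, W10, W12}.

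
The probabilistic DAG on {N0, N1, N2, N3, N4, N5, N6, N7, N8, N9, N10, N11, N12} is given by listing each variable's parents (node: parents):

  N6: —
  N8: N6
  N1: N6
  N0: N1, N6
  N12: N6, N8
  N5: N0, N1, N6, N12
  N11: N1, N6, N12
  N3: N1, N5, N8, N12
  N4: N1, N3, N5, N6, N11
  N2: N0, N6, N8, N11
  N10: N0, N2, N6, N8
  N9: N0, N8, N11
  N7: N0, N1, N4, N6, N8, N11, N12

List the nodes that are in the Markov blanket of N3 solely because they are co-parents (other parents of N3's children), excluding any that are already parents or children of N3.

Children of N3: N4.
  N4's other parents are N1, N5, N6, N11.
Excluding nodes already adjacent to N3 (N1, N4, N5, N8, N12), the co-parent-only contribution is {N6, N11}.

{N6, N11}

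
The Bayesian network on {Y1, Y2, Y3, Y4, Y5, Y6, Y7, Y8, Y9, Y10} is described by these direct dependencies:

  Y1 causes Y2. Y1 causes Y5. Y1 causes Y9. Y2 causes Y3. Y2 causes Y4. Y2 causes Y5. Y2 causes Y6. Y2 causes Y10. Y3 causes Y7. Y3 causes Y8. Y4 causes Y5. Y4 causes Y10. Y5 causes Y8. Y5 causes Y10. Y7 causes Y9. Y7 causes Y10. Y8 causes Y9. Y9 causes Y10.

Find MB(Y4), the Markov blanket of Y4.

{Y1, Y2, Y5, Y7, Y9, Y10}

Y4's children: Y5, Y10.
Parents of Y4: Y2.
Parents of each child, excluding Y4:
  Y5's other parents are Y1, Y2.
  Y10's other parents are Y2, Y5, Y7, Y9.
Taking the union gives {Y1, Y2, Y5, Y7, Y9, Y10}.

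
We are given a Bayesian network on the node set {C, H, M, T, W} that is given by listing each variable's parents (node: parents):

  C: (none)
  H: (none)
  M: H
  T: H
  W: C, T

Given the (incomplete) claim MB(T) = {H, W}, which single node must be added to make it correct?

C

A node's Markov blanket = Pa ∪ Ch ∪ (parents of Ch other than the node itself).
Parents of T: H.
T has child W.
Other parents of T's children:
  parents(W) \ {T} = {C}.
MB(T) = {C, H, W}.
Comparing with the claimed set, C is missing.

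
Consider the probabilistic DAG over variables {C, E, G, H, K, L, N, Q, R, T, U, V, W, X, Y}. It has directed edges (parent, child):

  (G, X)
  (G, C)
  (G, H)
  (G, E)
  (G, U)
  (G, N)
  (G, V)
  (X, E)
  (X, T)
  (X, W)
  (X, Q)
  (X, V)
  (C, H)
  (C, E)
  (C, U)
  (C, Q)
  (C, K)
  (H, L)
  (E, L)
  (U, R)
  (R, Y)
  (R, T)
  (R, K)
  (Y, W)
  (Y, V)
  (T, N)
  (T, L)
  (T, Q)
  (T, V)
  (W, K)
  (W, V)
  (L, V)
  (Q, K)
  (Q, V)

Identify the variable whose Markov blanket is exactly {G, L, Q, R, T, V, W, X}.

The target node must have every member of {G, L, Q, R, T, V, W, X} as a parent, child, or co-parent, and no others.
Parents of Y: R; children: V, W; co-parents: G, L, Q, T, W, X.
These exactly cover the given set, so the node is Y.

Y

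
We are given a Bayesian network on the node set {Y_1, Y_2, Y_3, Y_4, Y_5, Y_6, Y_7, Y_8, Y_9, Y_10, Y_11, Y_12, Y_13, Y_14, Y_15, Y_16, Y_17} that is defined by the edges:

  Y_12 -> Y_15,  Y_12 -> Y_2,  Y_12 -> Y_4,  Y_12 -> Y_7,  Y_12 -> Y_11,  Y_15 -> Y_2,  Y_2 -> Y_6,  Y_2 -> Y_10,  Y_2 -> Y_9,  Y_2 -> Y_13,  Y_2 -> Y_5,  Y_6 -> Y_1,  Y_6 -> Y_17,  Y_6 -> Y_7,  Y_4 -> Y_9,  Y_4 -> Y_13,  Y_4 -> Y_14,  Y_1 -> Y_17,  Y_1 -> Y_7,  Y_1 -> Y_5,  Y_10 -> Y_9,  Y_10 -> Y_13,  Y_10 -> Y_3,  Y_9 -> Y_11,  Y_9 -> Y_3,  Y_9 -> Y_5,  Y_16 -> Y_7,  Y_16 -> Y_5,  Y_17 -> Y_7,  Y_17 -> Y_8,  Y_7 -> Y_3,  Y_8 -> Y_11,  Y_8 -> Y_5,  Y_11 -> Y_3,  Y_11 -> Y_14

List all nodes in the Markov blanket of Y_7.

Pa(Y_7) = {Y_1, Y_6, Y_12, Y_16, Y_17}.
Ch(Y_7) = {Y_3}.
Co-parents of Y_7 (other parents of its children):
  Y_3's other parents are Y_9, Y_10, Y_11.
So the Markov blanket of Y_7 is {Y_1, Y_3, Y_6, Y_9, Y_10, Y_11, Y_12, Y_16, Y_17}.

{Y_1, Y_3, Y_6, Y_9, Y_10, Y_11, Y_12, Y_16, Y_17}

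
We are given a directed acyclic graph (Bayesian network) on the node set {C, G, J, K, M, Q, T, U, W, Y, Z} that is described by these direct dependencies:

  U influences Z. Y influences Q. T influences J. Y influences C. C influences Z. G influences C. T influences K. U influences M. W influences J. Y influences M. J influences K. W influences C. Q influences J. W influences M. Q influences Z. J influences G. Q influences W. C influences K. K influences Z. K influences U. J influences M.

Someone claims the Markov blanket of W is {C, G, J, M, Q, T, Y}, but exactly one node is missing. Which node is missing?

By definition, MB(W) is built from W's parents, W's children, and the co-parents of W.
Ch(W) = {C, J, M}.
W's parents: Q.
Parents of each child, excluding W:
  J's other parents are Q, T.
  parents(C) \ {W} = {G, Y}.
  parents(M) \ {W} = {J, U, Y}.
MB(W) = {C, G, J, M, Q, T, U, Y}.
Comparing with the claimed set, U is missing.

U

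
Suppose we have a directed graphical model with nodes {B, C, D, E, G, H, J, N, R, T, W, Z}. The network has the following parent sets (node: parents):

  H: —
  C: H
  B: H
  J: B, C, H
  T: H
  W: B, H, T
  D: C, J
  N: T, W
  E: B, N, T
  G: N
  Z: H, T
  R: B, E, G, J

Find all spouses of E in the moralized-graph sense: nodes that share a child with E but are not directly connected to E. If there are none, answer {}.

{G, J}

Children of E: R.
  parents(R) \ {E} = {B, G, J}.
Excluding nodes already adjacent to E (B, N, R, T), the co-parent-only contribution is {G, J}.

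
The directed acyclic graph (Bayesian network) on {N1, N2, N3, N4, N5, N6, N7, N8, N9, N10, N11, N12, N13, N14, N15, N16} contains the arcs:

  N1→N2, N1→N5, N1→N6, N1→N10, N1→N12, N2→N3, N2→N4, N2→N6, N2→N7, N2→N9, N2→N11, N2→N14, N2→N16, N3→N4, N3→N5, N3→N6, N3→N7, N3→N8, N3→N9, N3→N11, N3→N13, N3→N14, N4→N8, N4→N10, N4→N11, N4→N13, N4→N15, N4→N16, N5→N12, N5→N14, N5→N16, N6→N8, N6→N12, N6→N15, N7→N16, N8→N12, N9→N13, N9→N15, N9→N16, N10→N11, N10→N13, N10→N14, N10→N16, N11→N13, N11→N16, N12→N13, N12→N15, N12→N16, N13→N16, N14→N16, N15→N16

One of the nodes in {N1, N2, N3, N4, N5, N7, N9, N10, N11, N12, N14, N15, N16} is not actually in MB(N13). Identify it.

A node's Markov blanket = Pa ∪ Ch ∪ (parents of Ch other than the node itself).
Parents of N13: N3, N4, N9, N10, N11, N12.
Children of N13: N16.
Co-parents of N13 (other parents of its children):
  parents(N16) \ {N13} = {N2, N4, N5, N7, N9, N10, N11, N12, N14, N15}.
MB(N13) = {N2, N3, N4, N5, N7, N9, N10, N11, N12, N14, N15, N16}.
N1 is neither a parent, child, nor co-parent of N13, so it does not belong.

N1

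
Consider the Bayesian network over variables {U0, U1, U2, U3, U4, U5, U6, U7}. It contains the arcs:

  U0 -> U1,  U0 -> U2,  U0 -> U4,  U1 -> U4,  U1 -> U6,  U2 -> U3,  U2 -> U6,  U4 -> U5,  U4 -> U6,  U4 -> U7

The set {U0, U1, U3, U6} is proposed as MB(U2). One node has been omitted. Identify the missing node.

A node's Markov blanket = Pa ∪ Ch ∪ (parents of Ch other than the node itself).
Parents of U2: U0.
Ch(U2) = {U3, U6}.
Co-parents of U2 (other parents of its children):
  U3 has no other parent.
  U6 also has parents U1, U4.
MB(U2) = {U0, U1, U3, U4, U6}.
Comparing with the claimed set, U4 is missing.

U4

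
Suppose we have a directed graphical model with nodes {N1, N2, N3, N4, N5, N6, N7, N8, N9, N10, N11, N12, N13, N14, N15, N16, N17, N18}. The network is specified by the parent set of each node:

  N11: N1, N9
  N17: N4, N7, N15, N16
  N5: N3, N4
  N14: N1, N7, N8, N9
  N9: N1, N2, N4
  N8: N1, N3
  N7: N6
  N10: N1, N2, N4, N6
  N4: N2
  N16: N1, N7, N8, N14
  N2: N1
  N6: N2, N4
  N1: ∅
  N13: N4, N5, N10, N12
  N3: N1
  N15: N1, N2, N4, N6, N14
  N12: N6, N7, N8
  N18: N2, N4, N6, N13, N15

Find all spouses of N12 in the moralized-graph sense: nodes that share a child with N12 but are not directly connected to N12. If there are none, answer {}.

Children of N12: N13.
  parents(N13) \ {N12} = {N4, N5, N10}.
Excluding nodes already adjacent to N12 (N6, N7, N8, N13), the co-parent-only contribution is {N4, N5, N10}.

{N4, N5, N10}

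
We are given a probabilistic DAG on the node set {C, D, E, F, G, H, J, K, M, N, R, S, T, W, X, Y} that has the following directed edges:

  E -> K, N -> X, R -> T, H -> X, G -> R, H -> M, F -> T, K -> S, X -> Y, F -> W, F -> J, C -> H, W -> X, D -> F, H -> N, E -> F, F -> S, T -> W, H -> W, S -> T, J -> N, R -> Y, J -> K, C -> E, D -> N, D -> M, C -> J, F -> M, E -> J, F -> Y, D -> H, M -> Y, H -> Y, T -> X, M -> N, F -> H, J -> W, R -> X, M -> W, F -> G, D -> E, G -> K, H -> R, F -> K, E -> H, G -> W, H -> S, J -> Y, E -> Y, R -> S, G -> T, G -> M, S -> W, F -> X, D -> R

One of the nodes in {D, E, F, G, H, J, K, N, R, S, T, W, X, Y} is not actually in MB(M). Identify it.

K

Parents of M: D, F, G, H.
M's children: N, W, Y.
For each child, the remaining parents (spouses of M):
  N: D, H, J
  W: F, G, H, J, S, T
  Y: E, F, H, J, R, X
MB(M) = {D, E, F, G, H, J, N, R, S, T, W, X, Y}.
K is neither a parent, child, nor co-parent of M, so it does not belong.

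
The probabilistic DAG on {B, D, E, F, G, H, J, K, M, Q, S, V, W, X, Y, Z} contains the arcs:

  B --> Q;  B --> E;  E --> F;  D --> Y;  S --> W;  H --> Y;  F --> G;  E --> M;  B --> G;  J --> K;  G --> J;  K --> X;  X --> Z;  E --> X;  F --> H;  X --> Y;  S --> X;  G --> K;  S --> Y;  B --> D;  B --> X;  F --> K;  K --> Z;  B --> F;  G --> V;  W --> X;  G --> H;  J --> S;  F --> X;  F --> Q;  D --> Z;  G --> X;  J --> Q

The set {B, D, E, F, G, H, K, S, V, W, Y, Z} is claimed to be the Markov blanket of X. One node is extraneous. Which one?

X's children: Y, Z.
Parents of X: B, E, F, G, K, S, W.
Co-parents of X (other parents of its children):
  Y: D, H, S
  Z: D, K
MB(X) = {B, D, E, F, G, H, K, S, W, Y, Z}.
V is neither a parent, child, nor co-parent of X, so it does not belong.

V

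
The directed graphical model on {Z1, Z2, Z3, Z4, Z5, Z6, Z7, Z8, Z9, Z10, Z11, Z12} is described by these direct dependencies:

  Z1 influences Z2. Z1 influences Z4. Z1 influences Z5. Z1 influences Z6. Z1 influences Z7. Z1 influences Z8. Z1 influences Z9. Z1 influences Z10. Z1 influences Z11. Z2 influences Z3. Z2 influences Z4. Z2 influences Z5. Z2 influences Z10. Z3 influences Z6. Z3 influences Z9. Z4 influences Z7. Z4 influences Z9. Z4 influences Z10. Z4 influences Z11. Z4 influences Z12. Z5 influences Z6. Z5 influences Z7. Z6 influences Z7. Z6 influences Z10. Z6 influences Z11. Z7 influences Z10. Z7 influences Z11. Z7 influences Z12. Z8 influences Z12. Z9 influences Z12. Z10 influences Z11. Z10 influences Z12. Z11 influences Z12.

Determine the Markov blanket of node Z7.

By definition, MB(Z7) is built from Z7's parents, Z7's children, and the co-parents of Z7.
Pa(Z7) = {Z1, Z4, Z5, Z6}.
Ch(Z7) = {Z10, Z11, Z12}.
For each child, the remaining parents (spouses of Z7):
  Z10 also has parents Z1, Z2, Z4, Z6.
  parents(Z11) \ {Z7} = {Z1, Z4, Z6, Z10}.
  Z12 also has parents Z4, Z8, Z9, Z10, Z11.
Taking the union gives {Z1, Z2, Z4, Z5, Z6, Z8, Z9, Z10, Z11, Z12}.

{Z1, Z2, Z4, Z5, Z6, Z8, Z9, Z10, Z11, Z12}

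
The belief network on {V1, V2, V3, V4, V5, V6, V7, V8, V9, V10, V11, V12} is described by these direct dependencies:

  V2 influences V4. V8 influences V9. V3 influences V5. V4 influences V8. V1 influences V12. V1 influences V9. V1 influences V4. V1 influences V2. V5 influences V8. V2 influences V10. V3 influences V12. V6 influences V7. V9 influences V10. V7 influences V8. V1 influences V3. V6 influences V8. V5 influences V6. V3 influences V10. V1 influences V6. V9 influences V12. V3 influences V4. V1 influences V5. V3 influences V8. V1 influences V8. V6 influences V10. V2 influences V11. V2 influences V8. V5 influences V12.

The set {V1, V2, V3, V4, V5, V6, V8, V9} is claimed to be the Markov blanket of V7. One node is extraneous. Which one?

V9

V7's children: V8.
V7 has parent V6.
Co-parents of V7 (other parents of its children):
  V8: V1, V2, V3, V4, V5, V6
MB(V7) = {V1, V2, V3, V4, V5, V6, V8}.
V9 is neither a parent, child, nor co-parent of V7, so it does not belong.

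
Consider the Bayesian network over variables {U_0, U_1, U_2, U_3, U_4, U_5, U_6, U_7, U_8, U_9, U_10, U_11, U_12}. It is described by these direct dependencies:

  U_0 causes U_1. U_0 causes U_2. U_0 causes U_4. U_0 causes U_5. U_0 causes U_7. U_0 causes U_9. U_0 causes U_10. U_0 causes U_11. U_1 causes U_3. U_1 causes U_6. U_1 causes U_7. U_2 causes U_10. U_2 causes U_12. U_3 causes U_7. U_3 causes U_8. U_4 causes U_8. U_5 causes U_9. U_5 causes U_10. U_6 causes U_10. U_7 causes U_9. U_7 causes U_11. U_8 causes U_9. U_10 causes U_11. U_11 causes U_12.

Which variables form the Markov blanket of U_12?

Parents of U_12: U_2, U_11.
U_12's children: none.
U_12 has no children, so there are no co-parents.
MB(U_12) = {U_2, U_11}.

{U_2, U_11}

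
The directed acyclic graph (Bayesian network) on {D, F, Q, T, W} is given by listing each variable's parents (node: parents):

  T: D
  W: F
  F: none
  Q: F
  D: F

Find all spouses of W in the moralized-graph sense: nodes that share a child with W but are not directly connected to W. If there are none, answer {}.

W has no children, so it has no co-parents. The set is empty.

{}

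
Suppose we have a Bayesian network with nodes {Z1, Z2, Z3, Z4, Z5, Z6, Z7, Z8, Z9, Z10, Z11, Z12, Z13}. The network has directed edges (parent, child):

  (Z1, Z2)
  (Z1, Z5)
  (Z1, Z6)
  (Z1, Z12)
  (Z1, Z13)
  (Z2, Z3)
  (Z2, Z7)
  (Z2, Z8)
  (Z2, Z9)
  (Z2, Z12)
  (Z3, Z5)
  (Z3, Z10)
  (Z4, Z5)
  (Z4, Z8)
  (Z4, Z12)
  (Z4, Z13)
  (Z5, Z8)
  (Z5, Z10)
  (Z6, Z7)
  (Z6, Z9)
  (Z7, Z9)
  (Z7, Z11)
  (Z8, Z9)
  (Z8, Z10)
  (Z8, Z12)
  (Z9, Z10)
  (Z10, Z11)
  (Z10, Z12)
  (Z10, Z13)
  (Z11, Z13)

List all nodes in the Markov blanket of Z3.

A node's Markov blanket = Pa ∪ Ch ∪ (parents of Ch other than the node itself).
Ch(Z3) = {Z5, Z10}.
Z3's parents: Z2.
Parents of each child, excluding Z3:
  Z5 also has parents Z1, Z4.
  Z10's other parents are Z5, Z8, Z9.
So the Markov blanket of Z3 is {Z1, Z2, Z4, Z5, Z8, Z9, Z10}.

{Z1, Z2, Z4, Z5, Z8, Z9, Z10}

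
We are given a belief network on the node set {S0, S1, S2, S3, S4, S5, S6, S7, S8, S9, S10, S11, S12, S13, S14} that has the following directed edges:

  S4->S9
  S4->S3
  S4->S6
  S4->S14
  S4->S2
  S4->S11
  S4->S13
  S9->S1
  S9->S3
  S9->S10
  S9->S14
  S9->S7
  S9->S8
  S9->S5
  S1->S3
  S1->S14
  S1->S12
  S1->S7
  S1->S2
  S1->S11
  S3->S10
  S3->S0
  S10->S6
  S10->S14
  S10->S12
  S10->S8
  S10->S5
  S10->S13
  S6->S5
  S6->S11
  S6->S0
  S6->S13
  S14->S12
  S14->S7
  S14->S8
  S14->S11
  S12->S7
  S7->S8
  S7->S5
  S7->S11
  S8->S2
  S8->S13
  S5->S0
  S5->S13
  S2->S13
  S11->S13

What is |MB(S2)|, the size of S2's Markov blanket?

By definition, MB(S2) is built from S2's parents, S2's children, and the co-parents of S2.
S2's children: S13.
S2's parents: S1, S4, S8.
Parents of each child, excluding S2:
  S13: S4, S5, S6, S8, S10, S11
MB(S2) = {S1, S4, S5, S6, S8, S10, S11, S13}, which has 8 nodes.

8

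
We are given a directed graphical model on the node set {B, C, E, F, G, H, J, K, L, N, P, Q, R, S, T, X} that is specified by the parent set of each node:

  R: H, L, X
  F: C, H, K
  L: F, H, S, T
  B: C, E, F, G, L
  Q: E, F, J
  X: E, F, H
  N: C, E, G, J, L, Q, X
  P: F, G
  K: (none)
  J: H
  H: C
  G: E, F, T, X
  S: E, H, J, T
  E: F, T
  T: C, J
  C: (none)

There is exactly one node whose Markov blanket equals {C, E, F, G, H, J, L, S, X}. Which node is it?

The target node must have every member of {C, E, F, G, H, J, L, S, X} as a parent, child, or co-parent, and no others.
Parents of T: C, J; children: E, G, L, S; co-parents: E, F, H, J, S, X.
These exactly cover the given set, so the node is T.

T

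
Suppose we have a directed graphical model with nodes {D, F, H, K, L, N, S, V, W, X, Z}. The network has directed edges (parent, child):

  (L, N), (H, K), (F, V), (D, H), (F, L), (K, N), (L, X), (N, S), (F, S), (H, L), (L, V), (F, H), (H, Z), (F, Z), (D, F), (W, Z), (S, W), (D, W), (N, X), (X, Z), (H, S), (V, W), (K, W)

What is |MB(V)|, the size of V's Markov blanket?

V's parents: F, L.
Ch(V) = {W}.
Other parents of V's children:
  W: D, K, S
MB(V) = {D, F, K, L, S, W}, which has 6 nodes.

6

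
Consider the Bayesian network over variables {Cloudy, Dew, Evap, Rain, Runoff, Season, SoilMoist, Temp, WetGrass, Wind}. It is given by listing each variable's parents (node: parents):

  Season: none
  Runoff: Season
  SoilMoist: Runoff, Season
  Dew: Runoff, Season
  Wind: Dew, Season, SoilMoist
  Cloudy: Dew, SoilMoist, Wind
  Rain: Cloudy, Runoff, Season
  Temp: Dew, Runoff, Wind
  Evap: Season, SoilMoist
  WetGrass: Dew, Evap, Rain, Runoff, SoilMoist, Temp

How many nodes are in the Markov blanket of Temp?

7

Pa(Temp) = {Dew, Runoff, Wind}.
Children of Temp: WetGrass.
Other parents of Temp's children:
  parents(WetGrass) \ {Temp} = {Dew, Evap, Rain, Runoff, SoilMoist}.
MB(Temp) = {Dew, Evap, Rain, Runoff, SoilMoist, WetGrass, Wind}, which has 7 nodes.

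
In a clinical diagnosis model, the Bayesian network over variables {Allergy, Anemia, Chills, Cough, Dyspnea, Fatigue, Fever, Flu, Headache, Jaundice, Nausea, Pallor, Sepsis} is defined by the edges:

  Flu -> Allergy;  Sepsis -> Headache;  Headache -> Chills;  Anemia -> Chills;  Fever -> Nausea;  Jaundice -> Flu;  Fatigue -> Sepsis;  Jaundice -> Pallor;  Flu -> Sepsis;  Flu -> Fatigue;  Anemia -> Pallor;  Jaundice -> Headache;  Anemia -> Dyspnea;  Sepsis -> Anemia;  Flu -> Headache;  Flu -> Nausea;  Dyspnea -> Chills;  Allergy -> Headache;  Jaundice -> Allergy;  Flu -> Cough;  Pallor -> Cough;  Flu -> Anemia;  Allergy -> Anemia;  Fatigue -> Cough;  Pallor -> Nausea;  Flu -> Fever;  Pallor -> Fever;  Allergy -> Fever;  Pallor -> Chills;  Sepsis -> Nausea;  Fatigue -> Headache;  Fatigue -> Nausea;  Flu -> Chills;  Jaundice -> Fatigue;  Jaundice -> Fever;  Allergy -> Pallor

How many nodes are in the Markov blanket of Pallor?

12

Pallor's children: Chills, Cough, Fever, Nausea.
Pallor has parents Allergy, Anemia, Jaundice.
Other parents of Pallor's children:
  Fever: Allergy, Flu, Jaundice
  Nausea: Fatigue, Fever, Flu, Sepsis
  Chills: Anemia, Dyspnea, Flu, Headache
  Cough: Fatigue, Flu
MB(Pallor) = {Allergy, Anemia, Chills, Cough, Dyspnea, Fatigue, Fever, Flu, Headache, Jaundice, Nausea, Sepsis}, which has 12 nodes.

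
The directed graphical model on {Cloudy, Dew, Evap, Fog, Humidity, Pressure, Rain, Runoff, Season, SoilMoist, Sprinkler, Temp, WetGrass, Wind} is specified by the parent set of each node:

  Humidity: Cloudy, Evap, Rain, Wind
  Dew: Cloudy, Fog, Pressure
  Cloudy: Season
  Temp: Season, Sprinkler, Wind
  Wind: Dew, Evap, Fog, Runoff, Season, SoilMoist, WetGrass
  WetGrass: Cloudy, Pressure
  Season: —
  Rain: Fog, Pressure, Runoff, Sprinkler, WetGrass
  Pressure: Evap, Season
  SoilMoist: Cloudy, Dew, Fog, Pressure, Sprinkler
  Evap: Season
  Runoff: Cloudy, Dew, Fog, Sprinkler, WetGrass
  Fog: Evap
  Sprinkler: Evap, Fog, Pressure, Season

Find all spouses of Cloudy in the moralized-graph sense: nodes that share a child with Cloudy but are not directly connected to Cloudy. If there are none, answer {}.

Children of Cloudy: Dew, Humidity, Runoff, SoilMoist, WetGrass.
  WetGrass also has parent Pressure.
  Dew also has parents Fog, Pressure.
  Runoff's other parents are Dew, Fog, Sprinkler, WetGrass.
  parents(SoilMoist) \ {Cloudy} = {Dew, Fog, Pressure, Sprinkler}.
  Humidity also has parents Evap, Rain, Wind.
Excluding nodes already adjacent to Cloudy (Dew, Humidity, Runoff, Season, SoilMoist, WetGrass), the co-parent-only contribution is {Evap, Fog, Pressure, Rain, Sprinkler, Wind}.

{Evap, Fog, Pressure, Rain, Sprinkler, Wind}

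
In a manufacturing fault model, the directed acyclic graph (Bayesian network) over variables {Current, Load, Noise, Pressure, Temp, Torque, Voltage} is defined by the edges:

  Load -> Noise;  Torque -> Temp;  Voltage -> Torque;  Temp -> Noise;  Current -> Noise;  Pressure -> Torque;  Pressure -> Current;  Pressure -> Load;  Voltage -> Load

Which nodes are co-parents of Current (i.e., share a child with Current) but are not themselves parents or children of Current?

Children of Current: Noise.
  parents(Noise) \ {Current} = {Load, Temp}.
Excluding nodes already adjacent to Current (Noise, Pressure), the co-parent-only contribution is {Load, Temp}.

{Load, Temp}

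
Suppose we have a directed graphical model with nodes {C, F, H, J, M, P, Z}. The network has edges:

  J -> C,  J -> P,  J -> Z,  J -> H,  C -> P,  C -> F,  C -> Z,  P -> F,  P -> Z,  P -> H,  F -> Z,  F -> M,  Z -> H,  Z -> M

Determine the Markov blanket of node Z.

{C, F, H, J, M, P}

Recall MB(v) = parents ∪ children ∪ spouses, where spouses are the other parents of v's children.
Z's parents: C, F, J, P.
Z has children H, M.
Other parents of Z's children:
  H: J, P
  M: F
So the Markov blanket of Z is {C, F, H, J, M, P}.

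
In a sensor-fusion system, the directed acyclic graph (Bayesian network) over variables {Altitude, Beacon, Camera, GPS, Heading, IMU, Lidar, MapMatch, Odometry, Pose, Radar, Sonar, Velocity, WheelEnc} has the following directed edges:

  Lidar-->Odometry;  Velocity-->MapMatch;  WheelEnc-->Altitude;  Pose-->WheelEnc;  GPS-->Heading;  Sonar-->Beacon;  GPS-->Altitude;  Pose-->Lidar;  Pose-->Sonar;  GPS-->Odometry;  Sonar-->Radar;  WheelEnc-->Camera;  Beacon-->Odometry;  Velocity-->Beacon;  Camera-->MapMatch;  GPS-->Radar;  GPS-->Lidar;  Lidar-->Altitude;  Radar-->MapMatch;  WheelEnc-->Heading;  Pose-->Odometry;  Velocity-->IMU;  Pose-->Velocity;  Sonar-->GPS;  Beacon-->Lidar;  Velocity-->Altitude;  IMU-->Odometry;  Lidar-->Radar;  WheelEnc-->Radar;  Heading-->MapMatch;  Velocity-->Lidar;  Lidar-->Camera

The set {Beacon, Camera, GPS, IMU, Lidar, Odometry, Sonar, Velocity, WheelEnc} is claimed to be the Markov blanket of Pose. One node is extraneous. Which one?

A node's Markov blanket = Pa ∪ Ch ∪ (parents of Ch other than the node itself).
Pose's children: Lidar, Odometry, Sonar, Velocity, WheelEnc.
Parents of Pose: none.
Parents of each child, excluding Pose:
  Sonar: no additional parents.
  Velocity: no additional parents.
  WheelEnc: no additional parents.
  Lidar also has parents Beacon, GPS, Velocity.
  Odometry's other parents are Beacon, GPS, IMU, Lidar.
MB(Pose) = {Beacon, GPS, IMU, Lidar, Odometry, Sonar, Velocity, WheelEnc}.
Camera is neither a parent, child, nor co-parent of Pose, so it does not belong.

Camera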